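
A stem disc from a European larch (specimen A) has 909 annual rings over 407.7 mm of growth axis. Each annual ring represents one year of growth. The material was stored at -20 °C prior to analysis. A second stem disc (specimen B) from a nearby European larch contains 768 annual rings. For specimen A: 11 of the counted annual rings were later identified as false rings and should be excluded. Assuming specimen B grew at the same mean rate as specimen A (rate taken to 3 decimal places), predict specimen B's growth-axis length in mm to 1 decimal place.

Specimen A: after corrections the count is 909 − 11 = 898 annual rings.
A: 407.7 mm over 898 years gives 407.7 / 898 ≈ 0.454 mm/yr.
B's length ≈ 0.454 × 768 = 348.7 mm.

348.7 mm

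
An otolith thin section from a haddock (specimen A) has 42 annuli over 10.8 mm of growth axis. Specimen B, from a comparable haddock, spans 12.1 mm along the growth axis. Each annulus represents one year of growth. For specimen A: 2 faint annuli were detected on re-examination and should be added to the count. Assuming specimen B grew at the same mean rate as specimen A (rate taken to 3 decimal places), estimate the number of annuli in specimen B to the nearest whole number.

Specimen A: adjusted count: 42 + 2 = 44 annuli.
A: Mean rate = 10.8 mm / 44 years ≈ 0.245 mm/yr.
B spans 12.1 / 0.245 = 49.39 years ≈ 49 annuli.

49 annuli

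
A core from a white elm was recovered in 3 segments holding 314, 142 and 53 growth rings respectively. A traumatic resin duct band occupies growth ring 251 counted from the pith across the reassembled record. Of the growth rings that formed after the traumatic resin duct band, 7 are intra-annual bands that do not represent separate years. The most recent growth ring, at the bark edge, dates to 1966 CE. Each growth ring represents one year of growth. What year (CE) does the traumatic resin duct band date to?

1715 CE

Total growth rings = 314 + 142 + 53 = 509.
Between growth ring 251 and the bark edge there are 509 − 251 = 258 growth rings.
Removing the 7 false growth rings leaves 258 − 7 = 251 true growth rings beyond the traumatic resin duct band.
Counting back 251 years from 1966 CE places the traumatic resin duct band in 1966 − 251 = 1715 CE.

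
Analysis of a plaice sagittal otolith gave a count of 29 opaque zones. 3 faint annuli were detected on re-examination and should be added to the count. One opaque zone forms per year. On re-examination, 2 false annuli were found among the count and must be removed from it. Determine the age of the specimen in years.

30 yr

Correcting the raw count gives 29 − 2 + 3 = 30 true opaque zones.
One opaque zone per year makes the duration 30 years.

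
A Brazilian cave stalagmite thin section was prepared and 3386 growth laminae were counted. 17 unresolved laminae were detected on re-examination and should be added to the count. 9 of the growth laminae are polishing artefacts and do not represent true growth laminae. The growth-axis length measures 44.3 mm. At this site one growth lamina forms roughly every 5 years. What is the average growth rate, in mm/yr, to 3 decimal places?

0.003 mm/yr

Correcting the raw count gives 3386 − 9 + 17 = 3394 true growth laminae.
Multiplying by 5 years per growth lamina: 3394 × 5 = 16970 years.
Extension rate ≈ 44.3 / 16970 = 0.003 mm/yr.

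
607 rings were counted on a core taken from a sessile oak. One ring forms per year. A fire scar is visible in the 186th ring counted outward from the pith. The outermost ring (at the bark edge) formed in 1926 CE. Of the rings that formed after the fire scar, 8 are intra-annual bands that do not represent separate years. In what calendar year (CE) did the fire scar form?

1513 CE

The fire scar sits at ring 186 from the pith, so 607 − 186 = 421 rings formed after it.
Excluding 8 false rings: 421 − 8 = 413.
1926 − 413 = 1513 CE.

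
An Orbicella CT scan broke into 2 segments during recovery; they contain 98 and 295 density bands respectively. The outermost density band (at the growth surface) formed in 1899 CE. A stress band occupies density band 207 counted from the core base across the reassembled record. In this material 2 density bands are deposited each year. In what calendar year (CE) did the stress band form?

Total density bands = 98 + 295 = 393.
393 − 207 = 186 density bands lie beyond the stress band toward the growth surface.
With 2 density bands per year, 186 / 2 = 93 years.
Counting back 93 years from 1899 CE places the stress band in 1899 − 93 = 1806 CE.

1806 CE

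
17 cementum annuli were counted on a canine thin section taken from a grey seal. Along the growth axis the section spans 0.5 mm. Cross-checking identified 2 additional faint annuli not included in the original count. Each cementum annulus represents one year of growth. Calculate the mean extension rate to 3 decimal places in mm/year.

Correcting the raw count gives 17 + 2 = 19 true cementum annuli.
Mean rate = 0.5 mm / 19 years ≈ 0.026 mm/year.

0.026 mm/year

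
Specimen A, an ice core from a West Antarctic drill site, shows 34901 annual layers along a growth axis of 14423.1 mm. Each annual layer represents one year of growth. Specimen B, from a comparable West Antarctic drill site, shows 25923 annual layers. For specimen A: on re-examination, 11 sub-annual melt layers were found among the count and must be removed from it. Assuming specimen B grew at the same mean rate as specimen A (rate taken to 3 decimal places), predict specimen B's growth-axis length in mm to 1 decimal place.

Specimen A: after corrections the count is 34901 − 11 = 34890 annual layers.
A: Extension rate ≈ 14423.1 / 34890 = 0.413 mm per year.
B's length ≈ 0.413 × 25923 = 10706.2 mm.

10706.2 mm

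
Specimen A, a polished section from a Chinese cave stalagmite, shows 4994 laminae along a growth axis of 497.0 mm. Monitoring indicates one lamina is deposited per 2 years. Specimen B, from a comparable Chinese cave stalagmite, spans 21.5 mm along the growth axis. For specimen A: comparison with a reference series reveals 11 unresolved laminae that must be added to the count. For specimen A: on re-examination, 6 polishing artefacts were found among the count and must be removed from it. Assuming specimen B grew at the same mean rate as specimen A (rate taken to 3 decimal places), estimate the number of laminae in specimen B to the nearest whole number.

215 laminae

Specimen A: adjusted count: 4994 − 6 + 11 = 4999 laminae.
Specimen A: 4999 laminae at 2 years each span 4999 × 2 = 9998 years.
A: 497.0 mm over 9998 years gives 497.0 / 9998 ≈ 0.050 mm/yr.
For B, 21.5 / 0.050 = 430.00 years; at 2 years per lamina that is 430.00 / 2 ≈ 215 laminae.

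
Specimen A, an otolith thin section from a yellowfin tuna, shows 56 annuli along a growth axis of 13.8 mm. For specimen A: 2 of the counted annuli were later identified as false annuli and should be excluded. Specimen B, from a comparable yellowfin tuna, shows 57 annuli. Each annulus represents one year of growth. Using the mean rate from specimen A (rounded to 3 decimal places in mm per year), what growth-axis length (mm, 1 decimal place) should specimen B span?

14.6 mm

Specimen A: after corrections the count is 56 − 2 = 54 annuli.
A: 13.8 mm over 54 years gives 13.8 / 54 ≈ 0.256 mm/yr.
For B, 0.256 mm/year × 57 years = 14.6 mm.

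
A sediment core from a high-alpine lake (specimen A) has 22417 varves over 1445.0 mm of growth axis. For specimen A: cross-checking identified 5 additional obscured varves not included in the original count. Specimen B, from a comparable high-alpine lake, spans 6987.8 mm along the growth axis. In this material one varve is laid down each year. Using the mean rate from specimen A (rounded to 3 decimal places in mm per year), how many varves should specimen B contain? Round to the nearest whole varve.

109184 varves

Specimen A: true varve count = 22417 + 5 = 22422.
A: Mean rate = 1445.0 mm / 22422 years ≈ 0.064 mm per year.
B spans 6987.8 / 0.064 = 109184.38 years ≈ 109184 varves.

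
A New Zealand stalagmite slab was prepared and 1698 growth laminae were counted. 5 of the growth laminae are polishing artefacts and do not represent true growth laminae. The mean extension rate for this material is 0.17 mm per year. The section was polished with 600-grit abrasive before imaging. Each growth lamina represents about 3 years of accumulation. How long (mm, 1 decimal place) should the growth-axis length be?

True growth lamina count = 1698 − 5 = 1693.
Multiplying by 3 years per growth lamina: 1693 × 3 = 5079 years.
5079 years at 0.17 mm/year gives 0.17 × 5079 = 863.4 mm.

863.4 mm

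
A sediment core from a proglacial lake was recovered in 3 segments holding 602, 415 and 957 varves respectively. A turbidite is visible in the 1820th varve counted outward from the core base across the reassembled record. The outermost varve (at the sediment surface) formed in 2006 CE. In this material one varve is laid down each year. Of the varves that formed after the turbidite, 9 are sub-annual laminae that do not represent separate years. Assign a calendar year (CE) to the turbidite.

Total varves = 602 + 415 + 957 = 1974.
The turbidite sits at varve 1820 from the core base, so 1974 − 1820 = 154 varves formed after it.
154 − 9 false = 145 true varves after the turbidite.
Counting back 145 years from 2006 CE places the turbidite in 2006 − 145 = 1861 CE.

1861 CE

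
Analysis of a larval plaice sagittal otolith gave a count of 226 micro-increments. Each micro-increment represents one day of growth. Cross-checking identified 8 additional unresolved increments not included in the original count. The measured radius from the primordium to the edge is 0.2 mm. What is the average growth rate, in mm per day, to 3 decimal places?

0.001 mm per day

After corrections the count is 226 + 8 = 234 micro-increments.
Mean rate = 0.2 mm / 234 days ≈ 0.001 mm per day.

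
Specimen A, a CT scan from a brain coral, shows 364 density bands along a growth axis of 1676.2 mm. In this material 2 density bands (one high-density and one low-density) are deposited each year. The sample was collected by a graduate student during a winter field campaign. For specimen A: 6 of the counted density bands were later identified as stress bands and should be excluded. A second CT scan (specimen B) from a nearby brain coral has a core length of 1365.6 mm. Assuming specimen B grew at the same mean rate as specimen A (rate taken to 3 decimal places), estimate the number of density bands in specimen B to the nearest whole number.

Specimen A: correcting the raw count gives 364 − 6 = 358 true density bands.
Specimen A: with 2 density bands per year, 358 / 2 = 179 years.
A: Mean rate = 1676.2 mm / 179 years ≈ 9.364 mm per year.
B spans 1365.6 / 9.364 = 145.84 years; at 2 density bands per year that is 145.84 × 2 ≈ 292 density bands.

292 density bands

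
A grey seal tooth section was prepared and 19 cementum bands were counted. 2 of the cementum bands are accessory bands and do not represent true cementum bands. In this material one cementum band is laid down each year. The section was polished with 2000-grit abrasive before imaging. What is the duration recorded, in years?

True cementum band count = 19 − 2 = 17.
One cementum band per year makes the duration 17 years.

17 years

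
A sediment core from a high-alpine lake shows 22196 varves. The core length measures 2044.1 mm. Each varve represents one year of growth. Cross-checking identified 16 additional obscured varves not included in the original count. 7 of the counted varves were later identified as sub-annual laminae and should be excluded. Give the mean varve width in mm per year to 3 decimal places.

True varve count = 22196 − 7 + 16 = 22205.
Mean rate = 2044.1 mm / 22205 years ≈ 0.092 mm per year.

0.092 mm per year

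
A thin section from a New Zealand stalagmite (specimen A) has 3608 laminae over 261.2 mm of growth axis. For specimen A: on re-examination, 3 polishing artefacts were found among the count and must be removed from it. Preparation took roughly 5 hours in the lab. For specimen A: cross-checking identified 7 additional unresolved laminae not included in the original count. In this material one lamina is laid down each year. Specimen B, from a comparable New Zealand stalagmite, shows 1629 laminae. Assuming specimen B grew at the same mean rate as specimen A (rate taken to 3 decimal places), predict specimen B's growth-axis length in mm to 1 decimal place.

117.3 mm

Specimen A: after corrections the count is 3608 − 3 + 7 = 3612 laminae.
A: Extension rate ≈ 261.2 / 3612 = 0.072 mm/year.
Length of B = 0.072 × 1629 = 117.3 mm.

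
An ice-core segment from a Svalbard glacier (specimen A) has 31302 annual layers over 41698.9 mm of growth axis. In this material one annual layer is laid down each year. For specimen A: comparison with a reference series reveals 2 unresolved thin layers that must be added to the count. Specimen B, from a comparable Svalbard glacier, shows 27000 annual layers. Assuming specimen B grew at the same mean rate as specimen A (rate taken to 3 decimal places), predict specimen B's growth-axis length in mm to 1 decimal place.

35964.0 mm

Specimen A: correcting the raw count gives 31302 + 2 = 31304 true annual layers.
A: Extension rate ≈ 41698.9 / 31304 = 1.332 mm per year.
B's length ≈ 1.332 × 27000 = 35964.0 mm.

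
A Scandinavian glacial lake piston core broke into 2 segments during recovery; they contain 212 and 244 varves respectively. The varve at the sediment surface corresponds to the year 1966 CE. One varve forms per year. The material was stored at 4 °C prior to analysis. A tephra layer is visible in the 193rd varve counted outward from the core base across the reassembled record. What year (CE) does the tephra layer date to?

Total varves = 212 + 244 = 456.
Between varve 193 and the sediment surface there are 456 − 193 = 263 varves.
1966 − 263 = 1703 CE.

1703 CE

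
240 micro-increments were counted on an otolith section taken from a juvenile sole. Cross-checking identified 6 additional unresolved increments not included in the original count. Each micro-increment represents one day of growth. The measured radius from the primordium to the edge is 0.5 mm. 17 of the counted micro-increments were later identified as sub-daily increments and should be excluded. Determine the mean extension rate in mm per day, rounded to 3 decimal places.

True micro-increment count = 240 − 17 + 6 = 229.
0.5 mm over 229 days gives 0.5 / 229 ≈ 0.002 mm per day.

0.002 mm per day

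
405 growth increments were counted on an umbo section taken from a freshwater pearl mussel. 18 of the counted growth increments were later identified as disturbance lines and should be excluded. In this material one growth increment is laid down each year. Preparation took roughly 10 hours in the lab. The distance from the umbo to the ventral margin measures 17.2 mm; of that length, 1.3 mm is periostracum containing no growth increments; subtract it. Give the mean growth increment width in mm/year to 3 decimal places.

0.041 mm/year

True growth increment count = 405 − 18 = 387.
Net length = 17.2 − 1.3 = 15.9 mm.
Extension rate ≈ 15.9 / 387 = 0.041 mm/year.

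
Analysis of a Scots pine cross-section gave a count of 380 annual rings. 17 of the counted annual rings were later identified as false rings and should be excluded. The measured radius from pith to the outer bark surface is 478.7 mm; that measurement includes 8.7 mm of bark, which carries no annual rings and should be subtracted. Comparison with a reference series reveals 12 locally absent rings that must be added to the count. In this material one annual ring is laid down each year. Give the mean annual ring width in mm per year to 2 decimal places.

Adjusted count: 380 − 17 + 12 = 375 annual rings.
The growth record spans 478.7 − 8.7 = 470.0 mm.
470.0 mm over 375 years gives 470.0 / 375 ≈ 1.25 mm per year.

1.25 mm per year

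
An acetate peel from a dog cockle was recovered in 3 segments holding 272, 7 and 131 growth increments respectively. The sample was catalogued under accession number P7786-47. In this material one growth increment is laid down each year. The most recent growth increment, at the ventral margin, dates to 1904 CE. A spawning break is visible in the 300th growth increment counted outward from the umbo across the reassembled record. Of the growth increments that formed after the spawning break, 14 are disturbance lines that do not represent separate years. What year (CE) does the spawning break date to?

1808 CE

Total growth increments = 272 + 7 + 131 = 410.
Between growth increment 300 and the ventral margin there are 410 − 300 = 110 growth increments.
110 − 14 false = 96 true growth increments after the spawning break.
1904 − 96 = 1808 CE.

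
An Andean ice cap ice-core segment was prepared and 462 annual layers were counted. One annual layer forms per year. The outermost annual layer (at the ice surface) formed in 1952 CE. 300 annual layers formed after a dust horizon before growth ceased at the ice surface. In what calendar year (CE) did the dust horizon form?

1652 CE

There are 300 annual layers younger than the dust horizon.
1952 − 300 = 1652 CE.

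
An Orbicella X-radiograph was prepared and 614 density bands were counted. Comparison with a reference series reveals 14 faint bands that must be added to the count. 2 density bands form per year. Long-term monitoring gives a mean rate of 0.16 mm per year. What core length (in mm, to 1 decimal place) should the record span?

50.2 mm

True density band count = 614 + 14 = 628.
With 2 density bands per year, 628 / 2 = 314 years.
Length ≈ 0.16 × 314 = 50.2 mm.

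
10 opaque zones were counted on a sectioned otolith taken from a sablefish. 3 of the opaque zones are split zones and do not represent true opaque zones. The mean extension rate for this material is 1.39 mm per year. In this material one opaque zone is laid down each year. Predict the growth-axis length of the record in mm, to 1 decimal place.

Correcting the raw count gives 10 − 3 = 7 true opaque zones.
7 years at 1.39 mm/year gives 1.39 × 7 = 9.7 mm.

9.7 mm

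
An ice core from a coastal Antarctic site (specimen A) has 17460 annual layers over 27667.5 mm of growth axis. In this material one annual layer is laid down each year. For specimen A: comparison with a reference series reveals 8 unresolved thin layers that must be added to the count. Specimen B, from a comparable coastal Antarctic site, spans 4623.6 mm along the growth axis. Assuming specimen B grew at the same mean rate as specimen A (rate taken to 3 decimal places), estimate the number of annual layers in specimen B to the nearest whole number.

2919 annual layers

Specimen A: true annual layer count = 17460 + 8 = 17468.
A: Mean rate = 27667.5 mm / 17468 years ≈ 1.584 mm per year.
Specimen B: 4623.6 mm / 1.584 mm per year = 2918.94 years ≈ 2919 annual layers.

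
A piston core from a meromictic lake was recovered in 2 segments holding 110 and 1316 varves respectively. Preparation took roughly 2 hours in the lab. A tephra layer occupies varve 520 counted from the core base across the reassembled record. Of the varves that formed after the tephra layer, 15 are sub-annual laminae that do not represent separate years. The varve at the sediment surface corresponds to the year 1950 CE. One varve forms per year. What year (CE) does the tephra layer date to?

1059 CE

Total varves = 110 + 1316 = 1426.
Between varve 520 and the sediment surface there are 1426 − 520 = 906 varves.
906 − 15 false = 891 true varves after the tephra layer.
The varve at the sediment surface is 1950 CE, so the tephra layer dates to 1950 − 891 = 1059 CE.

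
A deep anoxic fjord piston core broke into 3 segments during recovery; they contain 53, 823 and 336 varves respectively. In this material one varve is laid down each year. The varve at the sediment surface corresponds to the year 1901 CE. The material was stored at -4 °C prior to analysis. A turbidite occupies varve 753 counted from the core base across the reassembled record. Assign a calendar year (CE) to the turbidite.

Total varves = 53 + 823 + 336 = 1212.
1212 − 753 = 459 varves lie beyond the turbidite toward the sediment surface.
Counting back 459 years from 1901 CE places the turbidite in 1901 − 459 = 1442 CE.

1442 CE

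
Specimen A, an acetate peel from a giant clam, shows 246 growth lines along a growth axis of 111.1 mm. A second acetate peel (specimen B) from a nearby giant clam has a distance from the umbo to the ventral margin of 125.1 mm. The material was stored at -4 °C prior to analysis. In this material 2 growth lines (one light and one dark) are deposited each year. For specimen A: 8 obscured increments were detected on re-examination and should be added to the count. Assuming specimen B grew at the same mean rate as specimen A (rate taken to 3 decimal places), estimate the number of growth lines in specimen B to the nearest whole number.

286 growth lines

Specimen A: true growth line count = 246 + 8 = 254.
Specimen A: dividing by 2 growth lines per year: 254 / 2 = 127 years.
A: Mean rate = 111.1 mm / 127 years ≈ 0.875 mm per year.
B spans 125.1 / 0.875 = 142.97 years; at 2 growth lines per year that is 142.97 × 2 ≈ 286 growth lines.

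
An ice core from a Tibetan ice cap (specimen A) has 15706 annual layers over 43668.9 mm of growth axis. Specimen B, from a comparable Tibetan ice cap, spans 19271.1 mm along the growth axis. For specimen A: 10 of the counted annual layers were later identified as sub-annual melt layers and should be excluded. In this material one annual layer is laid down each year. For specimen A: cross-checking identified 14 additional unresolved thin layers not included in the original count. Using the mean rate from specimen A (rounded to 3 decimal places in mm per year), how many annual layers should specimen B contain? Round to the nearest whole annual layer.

Specimen A: true annual layer count = 15706 − 10 + 14 = 15710.
A: Extension rate ≈ 43668.9 / 15710 = 2.780 mm per year.
B spans 19271.1 / 2.780 = 6932.05 years ≈ 6932 annual layers.

6932 annual layers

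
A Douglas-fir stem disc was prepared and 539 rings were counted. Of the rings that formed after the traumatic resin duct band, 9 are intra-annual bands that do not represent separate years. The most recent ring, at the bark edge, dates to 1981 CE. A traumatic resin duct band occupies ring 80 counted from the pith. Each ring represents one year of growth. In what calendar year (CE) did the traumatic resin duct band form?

The traumatic resin duct band sits at ring 80 from the pith, so 539 − 80 = 459 rings formed after it.
459 − 9 false = 450 true rings after the traumatic resin duct band.
The ring at the bark edge is 1981 CE, so the traumatic resin duct band dates to 1981 − 450 = 1531 CE.

1531 CE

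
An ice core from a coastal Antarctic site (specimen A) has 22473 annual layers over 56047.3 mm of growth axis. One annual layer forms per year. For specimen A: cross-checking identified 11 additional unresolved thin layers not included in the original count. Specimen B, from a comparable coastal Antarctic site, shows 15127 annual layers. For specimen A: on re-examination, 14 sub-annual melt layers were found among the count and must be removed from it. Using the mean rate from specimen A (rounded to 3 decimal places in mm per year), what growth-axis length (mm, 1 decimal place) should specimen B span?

37726.7 mm

Specimen A: correcting the raw count gives 22473 − 14 + 11 = 22470 true annual layers.
A: Extension rate ≈ 56047.3 / 22470 = 2.494 mm/year.
For B, 2.494 mm/year × 15127 years = 37726.7 mm.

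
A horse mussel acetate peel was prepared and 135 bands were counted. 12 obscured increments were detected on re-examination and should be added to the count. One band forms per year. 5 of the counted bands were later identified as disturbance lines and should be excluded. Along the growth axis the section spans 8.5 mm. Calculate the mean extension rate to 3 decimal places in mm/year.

True band count = 135 − 5 + 12 = 142.
Mean rate = 8.5 mm / 142 years ≈ 0.060 mm/year.

0.060 mm/year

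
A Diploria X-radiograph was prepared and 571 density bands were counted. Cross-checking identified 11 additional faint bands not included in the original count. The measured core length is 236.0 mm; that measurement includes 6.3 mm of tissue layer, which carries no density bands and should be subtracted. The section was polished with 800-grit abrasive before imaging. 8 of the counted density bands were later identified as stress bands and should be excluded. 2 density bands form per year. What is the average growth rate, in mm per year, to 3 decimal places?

0.800 mm per year

True density band count = 571 − 8 + 11 = 574.
574 density bands at 2 per year is 574 / 2 = 287 years.
The growth record spans 236.0 − 6.3 = 229.7 mm.
Mean rate = 229.7 mm / 287 years ≈ 0.800 mm per year.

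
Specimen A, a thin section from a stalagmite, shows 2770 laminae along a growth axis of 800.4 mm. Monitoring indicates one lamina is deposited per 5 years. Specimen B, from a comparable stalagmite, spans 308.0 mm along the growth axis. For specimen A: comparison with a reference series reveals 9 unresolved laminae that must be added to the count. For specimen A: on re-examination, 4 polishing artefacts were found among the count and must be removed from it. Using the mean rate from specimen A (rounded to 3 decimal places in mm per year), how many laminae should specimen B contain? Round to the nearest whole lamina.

1062 laminae

Specimen A: after corrections the count is 2770 − 4 + 9 = 2775 laminae.
Specimen A: 2775 laminae at 5 years each span 2775 × 5 = 13875 years.
A: 800.4 mm over 13875 years gives 800.4 / 13875 ≈ 0.058 mm per year.
Specimen B: 308.0 mm / 0.058 mm per year = 5310.34 years; at 5 years per lamina that is 5310.34 / 5 ≈ 1062 laminae.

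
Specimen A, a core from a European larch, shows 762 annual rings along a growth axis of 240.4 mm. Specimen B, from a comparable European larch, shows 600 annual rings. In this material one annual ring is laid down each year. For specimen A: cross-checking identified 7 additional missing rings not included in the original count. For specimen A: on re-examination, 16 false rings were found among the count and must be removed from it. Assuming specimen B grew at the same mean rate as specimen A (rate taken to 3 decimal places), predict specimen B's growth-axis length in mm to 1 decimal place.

Specimen A: adjusted count: 762 − 16 + 7 = 753 annual rings.
A: 240.4 mm over 753 years gives 240.4 / 753 ≈ 0.319 mm/yr.
B's length ≈ 0.319 × 600 = 191.4 mm.

191.4 mm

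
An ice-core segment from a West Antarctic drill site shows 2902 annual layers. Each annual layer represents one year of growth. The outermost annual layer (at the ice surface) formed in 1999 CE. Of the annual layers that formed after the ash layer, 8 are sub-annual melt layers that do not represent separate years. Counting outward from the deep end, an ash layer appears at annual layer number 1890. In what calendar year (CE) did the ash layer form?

Between annual layer 1890 and the ice surface there are 2902 − 1890 = 1012 annual layers.
Excluding 8 false annual layers: 1012 − 8 = 1004.
Counting back 1004 years from 1999 CE places the ash layer in 1999 − 1004 = 995 CE.

995 CE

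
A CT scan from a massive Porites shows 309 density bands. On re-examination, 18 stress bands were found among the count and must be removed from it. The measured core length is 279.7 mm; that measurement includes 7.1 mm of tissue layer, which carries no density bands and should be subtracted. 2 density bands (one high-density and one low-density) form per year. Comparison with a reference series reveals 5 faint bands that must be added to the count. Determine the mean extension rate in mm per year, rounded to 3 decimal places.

Adjusted count: 309 − 18 + 5 = 296 density bands.
With 2 density bands per year, 296 / 2 = 148 years.
Net length = 279.7 − 7.1 = 272.6 mm.
Mean rate = 272.6 mm / 148 years ≈ 1.842 mm per year.

1.842 mm per year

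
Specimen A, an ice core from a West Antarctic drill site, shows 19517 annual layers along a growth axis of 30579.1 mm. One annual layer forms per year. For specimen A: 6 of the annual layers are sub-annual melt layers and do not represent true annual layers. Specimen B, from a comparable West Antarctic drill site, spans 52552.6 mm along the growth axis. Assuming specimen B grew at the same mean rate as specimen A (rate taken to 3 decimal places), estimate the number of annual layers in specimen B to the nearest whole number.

33537 annual layers

Specimen A: correcting the raw count gives 19517 − 6 = 19511 true annual layers.
A: Extension rate ≈ 30579.1 / 19511 = 1.567 mm per year.
For B, 52552.6 / 1.567 = 33537.08 years ≈ 33537 annual layers.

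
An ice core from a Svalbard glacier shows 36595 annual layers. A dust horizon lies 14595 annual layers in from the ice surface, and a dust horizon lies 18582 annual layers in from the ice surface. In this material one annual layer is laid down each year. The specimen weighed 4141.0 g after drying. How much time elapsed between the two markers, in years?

The two markers are separated by 18582 − 14595 = 3987 annual layers.
At one annual layer per year, 3987 years elapsed between them.

3987 years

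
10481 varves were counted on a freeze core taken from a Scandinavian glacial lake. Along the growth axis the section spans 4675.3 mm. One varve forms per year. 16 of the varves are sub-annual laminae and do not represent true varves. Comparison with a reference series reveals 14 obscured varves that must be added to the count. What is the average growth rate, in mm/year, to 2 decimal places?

0.45 mm/year

True varve count = 10481 − 16 + 14 = 10479.
Extension rate ≈ 4675.3 / 10479 = 0.45 mm/year.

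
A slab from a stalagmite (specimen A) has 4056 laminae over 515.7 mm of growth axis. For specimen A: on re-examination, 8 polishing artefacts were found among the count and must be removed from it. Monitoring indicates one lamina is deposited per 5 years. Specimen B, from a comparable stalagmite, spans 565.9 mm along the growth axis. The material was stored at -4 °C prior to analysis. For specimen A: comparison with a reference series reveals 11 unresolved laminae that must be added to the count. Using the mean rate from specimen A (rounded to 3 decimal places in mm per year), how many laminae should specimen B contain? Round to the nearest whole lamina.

Specimen A: correcting the raw count gives 4056 − 8 + 11 = 4059 true laminae.
Specimen A: 4059 laminae at 5 years each span 4059 × 5 = 20295 years.
A: Mean rate = 515.7 mm / 20295 years ≈ 0.025 mm/year.
For B, 565.9 / 0.025 = 22636.00 years; at 5 years per lamina that is 22636.00 / 5 ≈ 4527 laminae.

4527 laminae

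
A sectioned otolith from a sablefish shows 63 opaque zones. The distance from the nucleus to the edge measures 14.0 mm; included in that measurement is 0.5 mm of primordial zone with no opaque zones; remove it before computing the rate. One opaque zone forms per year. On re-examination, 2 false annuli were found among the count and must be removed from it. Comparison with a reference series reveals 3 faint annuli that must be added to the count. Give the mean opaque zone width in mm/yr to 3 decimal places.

After corrections the count is 63 − 2 + 3 = 64 opaque zones.
Removing the 0.5 mm offcut leaves 14.0 − 0.5 = 13.5 mm.
13.5 mm over 64 years gives 13.5 / 64 ≈ 0.211 mm/yr.

0.211 mm/yr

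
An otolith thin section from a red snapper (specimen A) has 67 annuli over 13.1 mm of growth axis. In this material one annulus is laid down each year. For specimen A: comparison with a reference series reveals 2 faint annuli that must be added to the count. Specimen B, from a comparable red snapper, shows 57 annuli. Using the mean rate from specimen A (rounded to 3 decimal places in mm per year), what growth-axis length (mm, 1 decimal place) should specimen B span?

Specimen A: true annulus count = 67 + 2 = 69.
A: 13.1 mm over 69 years gives 13.1 / 69 ≈ 0.190 mm/yr.
Length of B = 0.190 × 57 = 10.8 mm.

10.8 mm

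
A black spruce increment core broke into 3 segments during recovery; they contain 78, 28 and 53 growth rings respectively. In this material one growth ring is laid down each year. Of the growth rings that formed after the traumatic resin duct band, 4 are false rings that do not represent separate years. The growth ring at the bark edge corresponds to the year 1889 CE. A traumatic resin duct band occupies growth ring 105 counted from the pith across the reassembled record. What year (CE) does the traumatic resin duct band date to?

Total growth rings = 78 + 28 + 53 = 159.
159 − 105 = 54 growth rings lie beyond the traumatic resin duct band toward the bark edge.
54 − 4 false = 50 true growth rings after the traumatic resin duct band.
Counting back 50 years from 1889 CE places the traumatic resin duct band in 1889 − 50 = 1839 CE.

1839 CE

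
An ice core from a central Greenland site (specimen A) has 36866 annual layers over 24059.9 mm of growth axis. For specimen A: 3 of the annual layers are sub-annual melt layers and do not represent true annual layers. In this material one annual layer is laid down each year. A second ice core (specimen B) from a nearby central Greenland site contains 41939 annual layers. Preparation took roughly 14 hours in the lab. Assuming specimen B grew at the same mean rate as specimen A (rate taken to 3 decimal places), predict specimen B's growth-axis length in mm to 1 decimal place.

Specimen A: correcting the raw count gives 36866 − 3 = 36863 true annual layers.
A: Mean rate = 24059.9 mm / 36863 years ≈ 0.653 mm/yr.
Length of B = 0.653 × 41939 = 27386.2 mm.

27386.2 mm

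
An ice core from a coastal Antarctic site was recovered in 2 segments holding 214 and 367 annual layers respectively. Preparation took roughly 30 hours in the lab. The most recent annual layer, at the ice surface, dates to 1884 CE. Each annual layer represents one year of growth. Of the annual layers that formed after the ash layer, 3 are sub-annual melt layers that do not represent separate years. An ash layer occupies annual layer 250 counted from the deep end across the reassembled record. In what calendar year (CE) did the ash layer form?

1556 CE

Total annual layers = 214 + 367 = 581.
The ash layer sits at annual layer 250 from the deep end, so 581 − 250 = 331 annual layers formed after it.
Removing the 3 false annual layers leaves 331 − 3 = 328 true annual layers beyond the ash layer.
Counting back 328 years from 1884 CE places the ash layer in 1884 − 328 = 1556 CE.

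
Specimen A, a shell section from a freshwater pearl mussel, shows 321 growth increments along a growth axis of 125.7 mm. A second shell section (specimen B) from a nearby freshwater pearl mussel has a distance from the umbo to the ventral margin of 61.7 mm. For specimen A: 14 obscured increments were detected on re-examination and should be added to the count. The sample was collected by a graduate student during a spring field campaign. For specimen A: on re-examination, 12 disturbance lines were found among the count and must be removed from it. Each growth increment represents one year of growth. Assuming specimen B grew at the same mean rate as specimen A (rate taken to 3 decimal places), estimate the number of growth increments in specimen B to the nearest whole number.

159 growth increments

Specimen A: adjusted count: 321 − 12 + 14 = 323 growth increments.
A: Extension rate ≈ 125.7 / 323 = 0.389 mm per year.
B spans 61.7 / 0.389 = 158.61 years ≈ 159 growth increments.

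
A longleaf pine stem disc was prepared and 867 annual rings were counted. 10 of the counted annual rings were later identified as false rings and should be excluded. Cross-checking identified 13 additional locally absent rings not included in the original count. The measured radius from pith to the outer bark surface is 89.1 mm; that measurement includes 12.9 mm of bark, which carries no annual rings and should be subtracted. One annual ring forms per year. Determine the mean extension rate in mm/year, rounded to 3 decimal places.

True annual ring count = 867 − 10 + 13 = 870.
The growth record spans 89.1 − 12.9 = 76.2 mm.
Mean rate = 76.2 mm / 870 years ≈ 0.088 mm/year.

0.088 mm/year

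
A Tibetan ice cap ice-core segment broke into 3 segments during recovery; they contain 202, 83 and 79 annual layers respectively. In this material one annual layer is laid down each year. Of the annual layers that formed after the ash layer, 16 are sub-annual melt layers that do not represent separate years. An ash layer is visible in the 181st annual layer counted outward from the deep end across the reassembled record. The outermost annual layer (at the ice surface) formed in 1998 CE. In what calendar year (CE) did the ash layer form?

Total annual layers = 202 + 83 + 79 = 364.
364 − 181 = 183 annual layers lie beyond the ash layer toward the ice surface.
Excluding 16 false annual layers: 183 − 16 = 167.
Counting back 167 years from 1998 CE places the ash layer in 1998 − 167 = 1831 CE.

1831 CE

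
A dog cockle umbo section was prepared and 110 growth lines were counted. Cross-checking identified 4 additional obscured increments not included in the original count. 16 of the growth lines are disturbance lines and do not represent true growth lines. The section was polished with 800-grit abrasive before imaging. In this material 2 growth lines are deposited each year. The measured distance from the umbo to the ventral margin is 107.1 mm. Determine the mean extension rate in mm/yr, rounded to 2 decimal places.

2.19 mm/yr

After corrections the count is 110 − 16 + 4 = 98 growth lines.
With 2 growth lines per year, 98 / 2 = 49 years.
Extension rate ≈ 107.1 / 49 = 2.19 mm/yr.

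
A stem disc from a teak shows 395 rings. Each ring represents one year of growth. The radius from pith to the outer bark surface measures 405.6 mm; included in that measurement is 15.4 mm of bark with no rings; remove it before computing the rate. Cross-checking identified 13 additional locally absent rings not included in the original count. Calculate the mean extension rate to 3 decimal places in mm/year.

Correcting the raw count gives 395 + 13 = 408 true rings.
The growth record spans 405.6 − 15.4 = 390.2 mm.
Extension rate ≈ 390.2 / 408 = 0.956 mm/year.

0.956 mm/year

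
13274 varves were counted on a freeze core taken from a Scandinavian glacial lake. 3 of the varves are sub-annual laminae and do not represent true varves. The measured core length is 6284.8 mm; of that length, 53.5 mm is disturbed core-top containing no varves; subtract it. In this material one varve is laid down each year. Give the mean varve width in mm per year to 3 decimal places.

Adjusted count: 13274 − 3 = 13271 varves.
Net length = 6284.8 − 53.5 = 6231.3 mm.
6231.3 mm over 13271 years gives 6231.3 / 13271 ≈ 0.470 mm per year.

0.470 mm per year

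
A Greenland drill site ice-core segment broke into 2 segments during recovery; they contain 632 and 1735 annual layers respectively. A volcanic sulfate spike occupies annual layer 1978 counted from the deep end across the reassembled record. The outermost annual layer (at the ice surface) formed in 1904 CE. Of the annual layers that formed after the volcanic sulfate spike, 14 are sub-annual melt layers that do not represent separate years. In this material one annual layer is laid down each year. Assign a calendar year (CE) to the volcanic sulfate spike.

Total annual layers = 632 + 1735 = 2367.
The volcanic sulfate spike sits at annual layer 1978 from the deep end, so 2367 − 1978 = 389 annual layers formed after it.
Removing the 14 false annual layers leaves 389 − 14 = 375 true annual layers beyond the volcanic sulfate spike.
The annual layer at the ice surface is 1904 CE, so the volcanic sulfate spike dates to 1904 − 375 = 1529 CE.

1529 CE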